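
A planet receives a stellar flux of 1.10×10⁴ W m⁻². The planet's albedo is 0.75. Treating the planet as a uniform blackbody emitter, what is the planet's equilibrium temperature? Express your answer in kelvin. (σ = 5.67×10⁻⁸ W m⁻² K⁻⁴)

Energy balance: absorbed = emitted ⇒ πR²·S(1−A) = 4πR²·σT_eq⁴, so T_eq⁴ = S(1−A)/(4σ).
T_eq = [1.10×10⁴ × 0.25 / (4 × 5.67×10⁻⁸)]^(1/4) = (1.21×10¹⁰)^(1/4) = 332 K.

T_eq ≈ 332 K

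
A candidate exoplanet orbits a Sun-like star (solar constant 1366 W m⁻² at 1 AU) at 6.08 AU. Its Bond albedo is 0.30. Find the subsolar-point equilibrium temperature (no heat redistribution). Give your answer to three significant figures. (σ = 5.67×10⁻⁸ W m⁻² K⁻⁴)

T_ss ≈ 146 K

Flux at 6.08 AU: S = 1366/6.08² = 37.0 W m⁻².
At the subsolar point the surface absorbs S(1−A) and emits σT⁴ per unit area — no factor of 4, since only the local patch is in balance.
T = [37.0 × 0.70 / 5.67×10⁻⁸]^(1/4) = (4.56×10⁸)^(1/4) = 146 K.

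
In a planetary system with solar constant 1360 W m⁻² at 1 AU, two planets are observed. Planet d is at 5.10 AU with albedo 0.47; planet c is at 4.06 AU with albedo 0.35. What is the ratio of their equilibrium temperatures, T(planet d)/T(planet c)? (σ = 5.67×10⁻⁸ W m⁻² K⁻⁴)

T₁/T₂ ≈ 0.848

T_eq = [S₀(1−A)/(4σd²)]^(1/4), so T ∝ (1−A)^(1/4) / √d.
T₁ = [1360×0.53/(4×5.67×10⁻⁸×5.10²)]^(1/4) = 105.14 K.
T₂ = [1360×0.65/(4×5.67×10⁻⁸×4.06²)]^(1/4) = 124.01 K.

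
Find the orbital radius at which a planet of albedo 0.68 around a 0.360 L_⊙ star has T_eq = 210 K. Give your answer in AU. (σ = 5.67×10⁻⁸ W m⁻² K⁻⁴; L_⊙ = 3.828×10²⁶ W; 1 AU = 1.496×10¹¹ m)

L = 0.360 × 3.828×10²⁶ = 1.38×10²⁶ W.
From T_eq⁴ = L(1−A)/(16πσd²): d = √[L(1−A)/(16πσT_eq⁴)].
d = √[1.38×10²⁶ × 0.32 / (16π × 5.67×10⁻⁸ × (210)⁴)] = 8.92×10¹⁰ m = 0.596 AU.

d ≈ 0.596 AU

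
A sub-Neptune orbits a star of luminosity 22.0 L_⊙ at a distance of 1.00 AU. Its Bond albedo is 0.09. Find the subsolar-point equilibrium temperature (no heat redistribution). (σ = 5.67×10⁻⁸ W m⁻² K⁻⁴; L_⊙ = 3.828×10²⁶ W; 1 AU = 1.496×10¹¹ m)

T_ss ≈ 833 K

d = 1.00 AU = 1.50×10¹¹ m.
L = 22.0 × 3.828×10²⁶ = 8.42×10²⁷ W.
Flux: S = L/(4πd²) = 8.42×10²⁷/(4π×(1.50×10¹¹)²) = 2.99×10⁴ W m⁻².
At the subsolar point the surface absorbs S(1−A) and emits σT⁴ per unit area — no factor of 4, since only the local patch is in balance.
T = [2.99×10⁴ × 0.91 / 5.67×10⁻⁸]^(1/4) = (4.81×10¹¹)^(1/4) = 833 K.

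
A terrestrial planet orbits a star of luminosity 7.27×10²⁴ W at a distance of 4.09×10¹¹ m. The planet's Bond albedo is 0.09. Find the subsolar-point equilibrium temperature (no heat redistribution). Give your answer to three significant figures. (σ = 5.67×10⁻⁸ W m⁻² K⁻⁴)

T_ss ≈ 86.3 K

Flux: S = L/(4πd²) = 7.27×10²⁴/(4π×(4.09×10¹¹)²) = 3.46 W m⁻².
At the subsolar point the surface absorbs S(1−A) and emits σT⁴ per unit area — no factor of 4, since only the local patch is in balance.
T = [3.46 × 0.91 / 5.67×10⁻⁸]^(1/4) = (5.55×10⁷)^(1/4) = 86.3 K.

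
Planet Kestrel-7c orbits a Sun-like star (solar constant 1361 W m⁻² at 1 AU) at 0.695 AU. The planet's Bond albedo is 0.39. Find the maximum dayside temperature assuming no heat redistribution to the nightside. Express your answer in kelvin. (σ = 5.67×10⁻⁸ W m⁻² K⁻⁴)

Flux at 0.695 AU: S = 1361/0.695² = 2820 W m⁻².
With no redistribution each surface element balances locally: S(1−A) = σT⁴.
T = [2820 × 0.61 / 5.67×10⁻⁸]^(1/4) = (3.03×10¹⁰)^(1/4) = 417 K.

T_ss ≈ 417 K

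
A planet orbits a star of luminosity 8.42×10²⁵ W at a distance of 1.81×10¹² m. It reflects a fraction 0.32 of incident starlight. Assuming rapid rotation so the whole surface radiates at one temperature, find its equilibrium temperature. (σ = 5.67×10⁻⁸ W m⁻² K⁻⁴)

T_eq ≈ 49.8 K

Flux: S = L/(4πd²) = 8.42×10²⁵/(4π×(1.81×10¹²)²) = 2.05 W m⁻².
Energy balance: absorbed = emitted ⇒ πR²·S(1−A) = 4πR²·σT_eq⁴, so T_eq⁴ = S(1−A)/(4σ).
T_eq = [2.05 × 0.68 / (4 × 5.67×10⁻⁸)]^(1/4) = (6.13×10⁶)^(1/4) = 49.8 K.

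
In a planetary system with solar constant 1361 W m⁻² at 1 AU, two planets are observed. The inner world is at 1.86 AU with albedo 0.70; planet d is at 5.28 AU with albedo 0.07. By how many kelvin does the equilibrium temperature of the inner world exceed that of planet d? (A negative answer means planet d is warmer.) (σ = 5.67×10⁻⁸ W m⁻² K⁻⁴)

T_eq = [S₀(1−A)/(4σd²)]^(1/4), so T ∝ (1−A)^(1/4) / √d.
T₁ = [1361×0.30/(4×5.67×10⁻⁸×1.86²)]^(1/4) = 151.04 K.
T₂ = [1361×0.93/(4×5.67×10⁻⁸×5.28²)]^(1/4) = 118.95 K.

ΔT ≈ 32.1 K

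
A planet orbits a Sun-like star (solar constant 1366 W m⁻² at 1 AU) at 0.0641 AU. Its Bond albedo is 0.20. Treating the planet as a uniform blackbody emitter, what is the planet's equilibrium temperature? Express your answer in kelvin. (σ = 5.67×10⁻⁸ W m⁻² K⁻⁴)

Flux at 0.0641 AU: S = 1366/0.0641² = 3.32×10⁵ W m⁻².
Energy balance: absorbed = emitted ⇒ πR²·S(1−A) = 4πR²·σT_eq⁴, so T_eq⁴ = S(1−A)/(4σ).
T_eq = [3.32×10⁵ × 0.80 / (4 × 5.67×10⁻⁸)]^(1/4) = (1.17×10¹²)^(1/4) = 1040 K.

T_eq ≈ 1040 K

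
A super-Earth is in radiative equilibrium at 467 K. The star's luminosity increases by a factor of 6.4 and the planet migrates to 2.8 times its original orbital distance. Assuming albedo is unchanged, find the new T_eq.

T_eq ≈ 444 K

T_eq ∝ L^(1/4) · d^(−1/2).
T′ = 467 × 6.4^(1/4) / 2.8^(1/2) = 444 K.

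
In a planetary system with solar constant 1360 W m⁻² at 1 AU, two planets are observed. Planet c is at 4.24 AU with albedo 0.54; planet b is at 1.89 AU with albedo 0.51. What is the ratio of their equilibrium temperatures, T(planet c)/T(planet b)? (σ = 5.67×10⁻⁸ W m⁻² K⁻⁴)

T_eq = [S₀(1−A)/(4σd²)]^(1/4), so T ∝ (1−A)^(1/4) / √d.
T₁ = [1360×0.46/(4×5.67×10⁻⁸×4.24²)]^(1/4) = 111.30 K.
T₂ = [1360×0.49/(4×5.67×10⁻⁸×1.89²)]^(1/4) = 169.35 K.

T₁/T₂ ≈ 0.657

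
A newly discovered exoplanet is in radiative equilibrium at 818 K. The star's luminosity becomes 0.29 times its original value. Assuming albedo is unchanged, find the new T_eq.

T_eq ≈ 600 K

T_eq ∝ L^(1/4) · d^(−1/2).
T′ = 818 × 0.29^(1/4) = 600 K.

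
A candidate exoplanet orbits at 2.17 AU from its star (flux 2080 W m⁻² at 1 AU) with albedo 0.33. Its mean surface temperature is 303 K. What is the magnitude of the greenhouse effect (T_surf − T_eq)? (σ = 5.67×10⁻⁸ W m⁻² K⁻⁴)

S = 2080/2.17² = 441.7 W m⁻².
T_eq = [S(1−A)/(4σ)]^(1/4) = [441.7×0.67/(4×5.67×10⁻⁸)]^(1/4) = 190.1 K.
ΔT = T_surf − T_eq = 303 − 190.1.

ΔT ≈ 112.9 K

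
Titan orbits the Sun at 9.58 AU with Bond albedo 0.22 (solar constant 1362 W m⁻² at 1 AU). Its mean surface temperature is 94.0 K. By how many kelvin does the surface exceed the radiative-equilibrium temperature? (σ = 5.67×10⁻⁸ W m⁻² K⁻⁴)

S = 1362/9.58² = 14.84 W m⁻².
T_eq = [S(1−A)/(4σ)]^(1/4) = [14.84×0.78/(4×5.67×10⁻⁸)]^(1/4) = 84.5 K.
ΔT = T_surf − T_eq = 94 − 84.5.

ΔT ≈ 9.5 K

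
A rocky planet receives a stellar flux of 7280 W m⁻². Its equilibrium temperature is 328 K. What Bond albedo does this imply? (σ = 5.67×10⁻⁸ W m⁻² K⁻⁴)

A ≈ 0.64

From T_eq⁴ = S(1−A)/(4σ): 1−A = 4σT_eq⁴/S.
1−A = 4 × 5.67×10⁻⁸ × (328)⁴ / 7280 = 0.361.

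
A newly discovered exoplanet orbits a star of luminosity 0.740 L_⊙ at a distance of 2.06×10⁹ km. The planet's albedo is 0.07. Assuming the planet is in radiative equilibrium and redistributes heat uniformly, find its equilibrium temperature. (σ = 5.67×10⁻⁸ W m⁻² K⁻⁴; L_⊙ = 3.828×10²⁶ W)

T_eq ≈ 68.3 K

d = 2.06×10⁹ km = 2.06×10¹² m.
L = 0.740 × 3.828×10²⁶ = 2.83×10²⁶ W.
Flux: S = L/(4πd²) = 2.83×10²⁶/(4π×(2.06×10¹²)²) = 5.31 W m⁻².
Energy balance: absorbed = emitted ⇒ πR²·S(1−A) = 4πR²·σT_eq⁴, so T_eq⁴ = S(1−A)/(4σ).
T_eq = [5.31 × 0.93 / (4 × 5.67×10⁻⁸)]^(1/4) = (2.18×10⁷)^(1/4) = 68.3 K.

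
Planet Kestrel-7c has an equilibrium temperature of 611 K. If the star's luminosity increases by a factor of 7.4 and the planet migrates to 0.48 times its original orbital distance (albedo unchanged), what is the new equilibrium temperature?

T_eq ≈ 1450 K

T_eq ∝ L^(1/4) · d^(−1/2).
T′ = 611 × 7.4^(1/4) / 0.48^(1/2) = 1450 K.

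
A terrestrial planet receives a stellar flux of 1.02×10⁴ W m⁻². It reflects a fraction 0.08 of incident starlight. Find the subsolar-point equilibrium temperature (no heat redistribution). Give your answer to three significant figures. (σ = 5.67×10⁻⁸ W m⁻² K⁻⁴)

T_ss ≈ 638 K

At the subsolar point the surface absorbs S(1−A) and emits σT⁴ per unit area — no factor of 4, since only the local patch is in balance.
T = [1.02×10⁴ × 0.92 / 5.67×10⁻⁸]^(1/4) = (1.66×10¹¹)^(1/4) = 638 K.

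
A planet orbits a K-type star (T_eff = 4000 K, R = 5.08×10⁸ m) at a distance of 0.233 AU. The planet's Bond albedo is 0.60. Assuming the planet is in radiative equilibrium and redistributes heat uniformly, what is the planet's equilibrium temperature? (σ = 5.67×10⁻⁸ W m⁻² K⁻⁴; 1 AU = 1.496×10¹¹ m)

d = 0.233 AU = 3.49×10¹⁰ m.
L = 4πR_⋆²σT_⋆⁴ = 4π(5.08×10⁸)² × 5.67×10⁻⁸ × (4000)⁴ = 4.71×10²⁵ W.
S = L/(4πd²) = 3080 W m⁻².
Energy balance: absorbed = emitted ⇒ πR²·S(1−A) = 4πR²·σT_eq⁴, so T_eq⁴ = S(1−A)/(4σ).
T_eq = [3080 × 0.40 / (4 × 5.67×10⁻⁸)]^(1/4) = (5.44×10⁹)^(1/4) = 272 K.

T_eq ≈ 272 K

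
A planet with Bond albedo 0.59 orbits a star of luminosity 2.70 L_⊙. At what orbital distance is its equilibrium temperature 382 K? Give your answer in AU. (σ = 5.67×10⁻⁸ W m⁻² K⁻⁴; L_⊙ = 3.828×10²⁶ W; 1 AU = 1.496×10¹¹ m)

d ≈ 0.559 AU

L = 2.70 × 3.828×10²⁶ = 1.03×10²⁷ W.
From T_eq⁴ = L(1−A)/(16πσd²): d = √[L(1−A)/(16πσT_eq⁴)].
d = √[1.03×10²⁷ × 0.41 / (16π × 5.67×10⁻⁸ × (382)⁴)] = 8.36×10¹⁰ m = 0.559 AU.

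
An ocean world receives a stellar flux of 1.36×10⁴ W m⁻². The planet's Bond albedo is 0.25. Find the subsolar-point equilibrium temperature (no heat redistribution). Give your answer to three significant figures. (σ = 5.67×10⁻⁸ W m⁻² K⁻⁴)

At the subsolar point the surface absorbs S(1−A) and emits σT⁴ per unit area — no factor of 4, since only the local patch is in balance.
T = [1.36×10⁴ × 0.75 / 5.67×10⁻⁸]^(1/4) = (1.80×10¹¹)^(1/4) = 651 K.

T_ss ≈ 651 K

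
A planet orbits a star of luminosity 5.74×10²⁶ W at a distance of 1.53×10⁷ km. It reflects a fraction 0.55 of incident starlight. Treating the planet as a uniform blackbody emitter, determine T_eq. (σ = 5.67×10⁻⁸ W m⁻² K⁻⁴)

T_eq ≈ 789 K

d = 1.53×10⁷ km = 1.53×10¹⁰ m.
Flux: S = L/(4πd²) = 5.74×10²⁶/(4π×(1.53×10¹⁰)²) = 1.95×10⁵ W m⁻².
Energy balance: absorbed = emitted ⇒ πR²·S(1−A) = 4πR²·σT_eq⁴, so T_eq⁴ = S(1−A)/(4σ).
T_eq = [1.95×10⁵ × 0.45 / (4 × 5.67×10⁻⁸)]^(1/4) = (3.87×10¹¹)^(1/4) = 789 K.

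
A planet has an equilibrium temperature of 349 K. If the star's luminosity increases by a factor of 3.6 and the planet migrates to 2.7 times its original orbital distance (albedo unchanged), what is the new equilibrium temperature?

T_eq ∝ L^(1/4) · d^(−1/2).
T′ = 349 × 3.6^(1/4) / 2.7^(1/2) = 293 K.

T_eq ≈ 293 K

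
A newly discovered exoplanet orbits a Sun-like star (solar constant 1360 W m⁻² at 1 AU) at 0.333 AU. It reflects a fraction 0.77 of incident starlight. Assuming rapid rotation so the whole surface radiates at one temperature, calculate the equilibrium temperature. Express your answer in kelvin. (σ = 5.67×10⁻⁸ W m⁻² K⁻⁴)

Flux at 0.333 AU: S = 1360/0.333² = 1.23×10⁴ W m⁻².
Energy balance: absorbed = emitted ⇒ πR²·S(1−A) = 4πR²·σT_eq⁴, so T_eq⁴ = S(1−A)/(4σ).
T_eq = [1.23×10⁴ × 0.23 / (4 × 5.67×10⁻⁸)]^(1/4) = (1.24×10¹⁰)^(1/4) = 334 K.

T_eq ≈ 334 K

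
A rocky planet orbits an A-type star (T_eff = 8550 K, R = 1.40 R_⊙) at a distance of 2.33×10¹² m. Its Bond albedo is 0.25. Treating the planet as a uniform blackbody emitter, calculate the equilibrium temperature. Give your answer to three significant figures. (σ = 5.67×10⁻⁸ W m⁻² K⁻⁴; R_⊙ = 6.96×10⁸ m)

R_⋆ = 1.40 × 6.96×10⁸ = 9.74×10⁸ m.
L = 4πR_⋆²σT_⋆⁴ = 4π(9.74×10⁸)² × 5.67×10⁻⁸ × (8550)⁴ = 3.62×10²⁷ W.
S = L/(4πd²) = 53.0 W m⁻².
Energy balance: absorbed = emitted ⇒ πR²·S(1−A) = 4πR²·σT_eq⁴, so T_eq⁴ = S(1−A)/(4σ).
T_eq = [53.0 × 0.75 / (4 × 5.67×10⁻⁸)]^(1/4) = (1.75×10⁸)^(1/4) = 115 K.

T_eq ≈ 115 K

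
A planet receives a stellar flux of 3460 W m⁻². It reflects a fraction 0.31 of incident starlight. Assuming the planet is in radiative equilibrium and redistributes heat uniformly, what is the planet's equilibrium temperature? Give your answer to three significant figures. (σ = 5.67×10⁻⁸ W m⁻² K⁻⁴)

Energy balance: absorbed = emitted ⇒ πR²·S(1−A) = 4πR²·σT_eq⁴, so T_eq⁴ = S(1−A)/(4σ).
T_eq = [3460 × 0.69 / (4 × 5.67×10⁻⁸)]^(1/4) = (1.05×10¹⁰)^(1/4) = 320 K.

T_eq ≈ 320 K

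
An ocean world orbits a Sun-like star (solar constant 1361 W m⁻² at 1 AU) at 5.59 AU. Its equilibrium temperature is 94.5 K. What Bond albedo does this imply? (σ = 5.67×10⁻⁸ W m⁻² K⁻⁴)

A ≈ 0.58

Flux at 5.59 AU: S = 1361/5.59² = 43.6 W m⁻².
From T_eq⁴ = S(1−A)/(4σ): 1−A = 4σT_eq⁴/S.
1−A = 4 × 5.67×10⁻⁸ × (94.5)⁴ / 43.6 = 0.415.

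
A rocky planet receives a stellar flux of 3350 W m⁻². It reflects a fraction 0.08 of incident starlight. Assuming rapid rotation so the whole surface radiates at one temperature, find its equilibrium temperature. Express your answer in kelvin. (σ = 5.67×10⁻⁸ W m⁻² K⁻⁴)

T_eq ≈ 341 K

Energy balance: absorbed = emitted ⇒ πR²·S(1−A) = 4πR²·σT_eq⁴, so T_eq⁴ = S(1−A)/(4σ).
T_eq = [3350 × 0.92 / (4 × 5.67×10⁻⁸)]^(1/4) = (1.36×10¹⁰)^(1/4) = 341 K.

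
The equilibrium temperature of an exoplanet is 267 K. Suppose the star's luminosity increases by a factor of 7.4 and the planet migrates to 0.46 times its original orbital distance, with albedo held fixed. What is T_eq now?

T_eq ∝ L^(1/4) · d^(−1/2).
T′ = 267 × 7.4^(1/4) / 0.46^(1/2) = 649 K.

T_eq ≈ 649 K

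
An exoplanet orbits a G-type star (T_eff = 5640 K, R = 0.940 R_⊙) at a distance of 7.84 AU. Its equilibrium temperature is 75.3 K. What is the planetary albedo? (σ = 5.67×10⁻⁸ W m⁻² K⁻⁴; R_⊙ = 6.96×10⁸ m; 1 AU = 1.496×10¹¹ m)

A ≈ 0.59

R_⋆ = 0.940 × 6.96×10⁸ = 6.54×10⁸ m.
d = 7.84 AU = 1.17×10¹² m.
L = 4πR_⋆²σT_⋆⁴ = 4π(6.54×10⁸)² × 5.67×10⁻⁸ × (5640)⁴ = 3.09×10²⁶ W.
S = L/(4πd²) = 17.9 W m⁻².
From T_eq⁴ = S(1−A)/(4σ): 1−A = 4σT_eq⁴/S.
1−A = 4 × 5.67×10⁻⁸ × (75.3)⁴ / 17.9 = 0.408.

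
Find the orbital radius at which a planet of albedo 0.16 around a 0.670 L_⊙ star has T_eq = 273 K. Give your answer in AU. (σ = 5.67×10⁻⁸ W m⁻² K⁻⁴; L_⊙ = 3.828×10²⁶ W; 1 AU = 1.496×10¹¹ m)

L = 0.670 × 3.828×10²⁶ = 2.56×10²⁶ W.
From T_eq⁴ = L(1−A)/(16πσd²): d = √[L(1−A)/(16πσT_eq⁴)].
d = √[2.56×10²⁶ × 0.84 / (16π × 5.67×10⁻⁸ × (273)⁴)] = 1.17×10¹¹ m = 0.780 AU.

d ≈ 0.780 AU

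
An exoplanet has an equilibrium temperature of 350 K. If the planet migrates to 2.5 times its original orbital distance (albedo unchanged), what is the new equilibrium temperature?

T_eq ≈ 221 K

T_eq ∝ L^(1/4) · d^(−1/2).
T′ = 350 / 2.5^(1/2) = 221 K.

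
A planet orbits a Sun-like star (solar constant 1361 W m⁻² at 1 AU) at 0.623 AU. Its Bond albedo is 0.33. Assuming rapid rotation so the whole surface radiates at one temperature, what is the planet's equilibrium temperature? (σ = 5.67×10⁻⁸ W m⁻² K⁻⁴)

Flux at 0.623 AU: S = 1361/0.623² = 3510 W m⁻².
Energy balance: absorbed = emitted ⇒ πR²·S(1−A) = 4πR²·σT_eq⁴, so T_eq⁴ = S(1−A)/(4σ).
T_eq = [3510 × 0.67 / (4 × 5.67×10⁻⁸)]^(1/4) = (1.04×10¹⁰)^(1/4) = 319 K.

T_eq ≈ 319 K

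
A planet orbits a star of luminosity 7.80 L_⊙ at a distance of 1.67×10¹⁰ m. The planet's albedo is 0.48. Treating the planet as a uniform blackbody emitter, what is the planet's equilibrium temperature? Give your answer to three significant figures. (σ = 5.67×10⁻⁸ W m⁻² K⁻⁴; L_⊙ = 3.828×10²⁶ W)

L = 7.80 × 3.828×10²⁶ = 2.99×10²⁷ W.
Flux: S = L/(4πd²) = 2.99×10²⁷/(4π×(1.67×10¹⁰)²) = 8.52×10⁵ W m⁻².
Energy balance: absorbed = emitted ⇒ πR²·S(1−A) = 4πR²·σT_eq⁴, so T_eq⁴ = S(1−A)/(4σ).
T_eq = [8.52×10⁵ × 0.52 / (4 × 5.67×10⁻⁸)]^(1/4) = (1.95×10¹²)^(1/4) = 1180 K.

T_eq ≈ 1180 K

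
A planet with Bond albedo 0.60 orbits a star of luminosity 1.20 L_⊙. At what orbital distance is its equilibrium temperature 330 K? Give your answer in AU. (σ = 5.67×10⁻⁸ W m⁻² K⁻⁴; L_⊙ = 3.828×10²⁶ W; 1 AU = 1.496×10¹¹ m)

L = 1.20 × 3.828×10²⁶ = 4.59×10²⁶ W.
From T_eq⁴ = L(1−A)/(16πσd²): d = √[L(1−A)/(16πσT_eq⁴)].
d = √[4.59×10²⁶ × 0.40 / (16π × 5.67×10⁻⁸ × (330)⁴)] = 7.37×10¹⁰ m = 0.493 AU.

d ≈ 0.493 AU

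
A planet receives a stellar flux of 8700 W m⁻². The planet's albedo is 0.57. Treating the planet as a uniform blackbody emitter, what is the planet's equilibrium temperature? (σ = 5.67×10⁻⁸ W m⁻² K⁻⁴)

Energy balance: absorbed = emitted ⇒ πR²·S(1−A) = 4πR²·σT_eq⁴, so T_eq⁴ = S(1−A)/(4σ).
T_eq = [8700 × 0.43 / (4 × 5.67×10⁻⁸)]^(1/4) = (1.65×10¹⁰)^(1/4) = 358 K.

T_eq ≈ 358 K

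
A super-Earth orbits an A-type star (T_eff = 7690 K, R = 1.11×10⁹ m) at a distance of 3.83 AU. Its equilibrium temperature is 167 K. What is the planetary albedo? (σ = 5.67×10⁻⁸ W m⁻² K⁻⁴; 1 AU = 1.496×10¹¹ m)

A ≈ 0.76

d = 3.83 AU = 5.73×10¹¹ m.
L = 4πR_⋆²σT_⋆⁴ = 4π(1.11×10⁹)² × 5.67×10⁻⁸ × (7690)⁴ = 3.07×10²⁷ W.
S = L/(4πd²) = 744 W m⁻².
From T_eq⁴ = S(1−A)/(4σ): 1−A = 4σT_eq⁴/S.
1−A = 4 × 5.67×10⁻⁸ × (167)⁴ / 744 = 0.237.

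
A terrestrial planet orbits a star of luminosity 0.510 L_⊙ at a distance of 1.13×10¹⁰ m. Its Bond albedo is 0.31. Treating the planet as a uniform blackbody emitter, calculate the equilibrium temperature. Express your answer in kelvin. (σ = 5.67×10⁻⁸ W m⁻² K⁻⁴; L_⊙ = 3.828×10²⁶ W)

T_eq ≈ 780 K

L = 0.510 × 3.828×10²⁶ = 1.95×10²⁶ W.
Flux: S = L/(4πd²) = 1.95×10²⁶/(4π×(1.13×10¹⁰)²) = 1.22×10⁵ W m⁻².
Energy balance: absorbed = emitted ⇒ πR²·S(1−A) = 4πR²·σT_eq⁴, so T_eq⁴ = S(1−A)/(4σ).
T_eq = [1.22×10⁵ × 0.69 / (4 × 5.67×10⁻⁸)]^(1/4) = (3.70×10¹¹)^(1/4) = 780 K.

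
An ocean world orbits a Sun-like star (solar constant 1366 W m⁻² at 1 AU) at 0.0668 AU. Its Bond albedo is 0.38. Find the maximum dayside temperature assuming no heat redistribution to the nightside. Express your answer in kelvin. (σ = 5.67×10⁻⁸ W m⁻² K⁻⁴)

Flux at 0.0668 AU: S = 1366/0.0668² = 3.06×10⁵ W m⁻².
With no redistribution each surface element balances locally: S(1−A) = σT⁴.
T = [3.06×10⁵ × 0.62 / 5.67×10⁻⁸]^(1/4) = (3.35×10¹²)^(1/4) = 1350 K.

T_ss ≈ 1350 K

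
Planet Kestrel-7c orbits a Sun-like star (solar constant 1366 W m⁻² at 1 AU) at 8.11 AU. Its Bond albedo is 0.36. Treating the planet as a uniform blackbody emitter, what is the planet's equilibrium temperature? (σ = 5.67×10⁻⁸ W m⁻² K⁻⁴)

T_eq ≈ 87.5 K

Flux at 8.11 AU: S = 1366/8.11² = 20.8 W m⁻².
Energy balance: absorbed = emitted ⇒ πR²·S(1−A) = 4πR²·σT_eq⁴, so T_eq⁴ = S(1−A)/(4σ).
T_eq = [20.8 × 0.64 / (4 × 5.67×10⁻⁸)]^(1/4) = (5.86×10⁷)^(1/4) = 87.5 K.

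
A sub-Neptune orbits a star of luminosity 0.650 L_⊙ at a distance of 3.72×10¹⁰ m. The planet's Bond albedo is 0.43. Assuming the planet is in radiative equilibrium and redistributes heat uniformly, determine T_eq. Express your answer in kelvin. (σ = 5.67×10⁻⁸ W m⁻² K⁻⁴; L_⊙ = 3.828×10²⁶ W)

L = 0.650 × 3.828×10²⁶ = 2.49×10²⁶ W.
Flux: S = L/(4πd²) = 2.49×10²⁶/(4π×(3.72×10¹⁰)²) = 1.43×10⁴ W m⁻².
Energy balance: absorbed = emitted ⇒ πR²·S(1−A) = 4πR²·σT_eq⁴, so T_eq⁴ = S(1−A)/(4σ).
T_eq = [1.43×10⁴ × 0.57 / (4 × 5.67×10⁻⁸)]^(1/4) = (3.60×10¹⁰)^(1/4) = 435 K.

T_eq ≈ 435 K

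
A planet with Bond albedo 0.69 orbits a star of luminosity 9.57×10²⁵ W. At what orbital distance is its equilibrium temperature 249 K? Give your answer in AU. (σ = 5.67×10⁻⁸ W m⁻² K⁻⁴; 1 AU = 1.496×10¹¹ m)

d ≈ 0.348 AU

From T_eq⁴ = L(1−A)/(16πσd²): d = √[L(1−A)/(16πσT_eq⁴)].
d = √[9.57×10²⁵ × 0.31 / (16π × 5.67×10⁻⁸ × (249)⁴)] = 5.20×10¹⁰ m = 0.348 AU.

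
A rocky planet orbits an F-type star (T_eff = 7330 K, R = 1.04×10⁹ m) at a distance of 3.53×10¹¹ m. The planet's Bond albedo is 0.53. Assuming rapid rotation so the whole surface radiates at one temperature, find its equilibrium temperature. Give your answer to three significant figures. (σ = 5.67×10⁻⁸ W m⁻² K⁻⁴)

T_eq ≈ 233 K

L = 4πR_⋆²σT_⋆⁴ = 4π(1.04×10⁹)² × 5.67×10⁻⁸ × (7330)⁴ = 2.22×10²⁷ W.
S = L/(4πd²) = 1420 W m⁻².
Energy balance: absorbed = emitted ⇒ πR²·S(1−A) = 4πR²·σT_eq⁴, so T_eq⁴ = S(1−A)/(4σ).
T_eq = [1420 × 0.47 / (4 × 5.67×10⁻⁸)]^(1/4) = (2.94×10⁹)^(1/4) = 233 K.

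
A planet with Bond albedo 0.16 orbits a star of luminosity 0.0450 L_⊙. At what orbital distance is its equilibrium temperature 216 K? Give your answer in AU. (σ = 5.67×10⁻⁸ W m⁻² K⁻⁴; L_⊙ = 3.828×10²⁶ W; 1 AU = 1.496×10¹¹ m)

L = 0.0450 × 3.828×10²⁶ = 1.72×10²⁵ W.
From T_eq⁴ = L(1−A)/(16πσd²): d = √[L(1−A)/(16πσT_eq⁴)].
d = √[1.72×10²⁵ × 0.84 / (16π × 5.67×10⁻⁸ × (216)⁴)] = 4.83×10¹⁰ m = 0.323 AU.

d ≈ 0.323 AU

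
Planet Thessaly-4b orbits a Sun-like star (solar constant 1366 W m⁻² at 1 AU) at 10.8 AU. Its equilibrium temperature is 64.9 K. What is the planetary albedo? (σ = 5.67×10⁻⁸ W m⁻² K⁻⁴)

Flux at 10.8 AU: S = 1366/10.8² = 11.7 W m⁻².
From T_eq⁴ = S(1−A)/(4σ): 1−A = 4σT_eq⁴/S.
1−A = 4 × 5.67×10⁻⁸ × (64.9)⁴ / 11.7 = 0.344.

A ≈ 0.66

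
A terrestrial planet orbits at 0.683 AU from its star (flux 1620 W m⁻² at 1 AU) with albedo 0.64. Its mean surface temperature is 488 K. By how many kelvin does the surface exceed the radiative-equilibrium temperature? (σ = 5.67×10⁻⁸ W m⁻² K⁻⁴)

S = 1620/0.683² = 3473 W m⁻².
T_eq = [S(1−A)/(4σ)]^(1/4) = [3473×0.36/(4×5.67×10⁻⁸)]^(1/4) = 272.5 K.
ΔT = T_surf − T_eq = 488 − 272.5.

ΔT ≈ 215.5 K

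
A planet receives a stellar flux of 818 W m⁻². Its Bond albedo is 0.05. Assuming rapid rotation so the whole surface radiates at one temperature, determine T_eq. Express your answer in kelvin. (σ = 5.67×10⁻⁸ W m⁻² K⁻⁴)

T_eq ≈ 242 K

Energy balance: absorbed = emitted ⇒ πR²·S(1−A) = 4πR²·σT_eq⁴, so T_eq⁴ = S(1−A)/(4σ).
T_eq = [818 × 0.95 / (4 × 5.67×10⁻⁸)]^(1/4) = (3.43×10⁹)^(1/4) = 242 K.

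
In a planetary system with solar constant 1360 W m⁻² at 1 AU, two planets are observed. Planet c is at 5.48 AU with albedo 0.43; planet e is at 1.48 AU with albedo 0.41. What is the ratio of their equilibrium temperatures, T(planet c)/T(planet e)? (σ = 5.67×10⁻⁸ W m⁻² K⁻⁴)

T_eq = [S₀(1−A)/(4σd²)]^(1/4), so T ∝ (1−A)^(1/4) / √d.
T₁ = [1360×0.57/(4×5.67×10⁻⁸×5.48²)]^(1/4) = 103.29 K.
T₂ = [1360×0.59/(4×5.67×10⁻⁸×1.48²)]^(1/4) = 200.47 K.

T₁/T₂ ≈ 0.515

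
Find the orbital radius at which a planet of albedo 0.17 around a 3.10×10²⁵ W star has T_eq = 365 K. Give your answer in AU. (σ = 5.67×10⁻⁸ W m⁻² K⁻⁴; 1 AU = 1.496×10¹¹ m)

d ≈ 0.151 AU

From T_eq⁴ = L(1−A)/(16πσd²): d = √[L(1−A)/(16πσT_eq⁴)].
d = √[3.10×10²⁵ × 0.83 / (16π × 5.67×10⁻⁸ × (365)⁴)] = 2.26×10¹⁰ m = 0.151 AU.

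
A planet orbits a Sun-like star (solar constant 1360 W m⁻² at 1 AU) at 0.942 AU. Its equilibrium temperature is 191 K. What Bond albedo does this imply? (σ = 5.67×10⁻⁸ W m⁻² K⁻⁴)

A ≈ 0.80

Flux at 0.942 AU: S = 1360/0.942² = 1530 W m⁻².
From T_eq⁴ = S(1−A)/(4σ): 1−A = 4σT_eq⁴/S.
1−A = 4 × 5.67×10⁻⁸ × (191)⁴ / 1530 = 0.197.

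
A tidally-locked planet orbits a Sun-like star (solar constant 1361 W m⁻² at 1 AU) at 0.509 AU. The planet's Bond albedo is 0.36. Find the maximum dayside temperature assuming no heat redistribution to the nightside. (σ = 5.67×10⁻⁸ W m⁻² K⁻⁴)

Flux at 0.509 AU: S = 1361/0.509² = 5250 W m⁻².
With no redistribution each surface element balances locally: S(1−A) = σT⁴.
T = [5250 × 0.64 / 5.67×10⁻⁸]^(1/4) = (5.93×10¹⁰)^(1/4) = 493 K.

T_ss ≈ 493 K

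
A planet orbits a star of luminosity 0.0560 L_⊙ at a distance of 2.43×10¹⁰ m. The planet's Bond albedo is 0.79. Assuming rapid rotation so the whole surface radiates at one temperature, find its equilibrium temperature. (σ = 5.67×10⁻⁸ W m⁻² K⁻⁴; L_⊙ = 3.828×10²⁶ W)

T_eq ≈ 227 K

L = 0.0560 × 3.828×10²⁶ = 2.14×10²⁵ W.
Flux: S = L/(4πd²) = 2.14×10²⁵/(4π×(2.43×10¹⁰)²) = 2890 W m⁻².
Energy balance: absorbed = emitted ⇒ πR²·S(1−A) = 4πR²·σT_eq⁴, so T_eq⁴ = S(1−A)/(4σ).
T_eq = [2890 × 0.21 / (4 × 5.67×10⁻⁸)]^(1/4) = (2.67×10⁹)^(1/4) = 227 K.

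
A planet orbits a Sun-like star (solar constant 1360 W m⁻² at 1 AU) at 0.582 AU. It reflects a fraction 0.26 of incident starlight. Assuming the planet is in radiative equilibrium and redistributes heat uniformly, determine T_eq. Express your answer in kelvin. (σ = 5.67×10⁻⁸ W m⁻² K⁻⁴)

T_eq ≈ 338 K

Flux at 0.582 AU: S = 1360/0.582² = 4020 W m⁻².
Energy balance: absorbed = emitted ⇒ πR²·S(1−A) = 4πR²·σT_eq⁴, so T_eq⁴ = S(1−A)/(4σ).
T_eq = [4020 × 0.74 / (4 × 5.67×10⁻⁸)]^(1/4) = (1.31×10¹⁰)^(1/4) = 338 K.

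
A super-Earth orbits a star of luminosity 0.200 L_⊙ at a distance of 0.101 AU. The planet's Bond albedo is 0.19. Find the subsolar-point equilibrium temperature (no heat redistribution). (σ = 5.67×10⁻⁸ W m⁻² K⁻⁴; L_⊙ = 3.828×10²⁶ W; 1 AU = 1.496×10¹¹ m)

d = 0.101 AU = 1.51×10¹⁰ m.
L = 0.200 × 3.828×10²⁶ = 7.66×10²⁵ W.
Flux: S = L/(4πd²) = 7.66×10²⁵/(4π×(1.51×10¹⁰)²) = 2.67×10⁴ W m⁻².
At the subsolar point the surface absorbs S(1−A) and emits σT⁴ per unit area — no factor of 4, since only the local patch is in balance.
T = [2.67×10⁴ × 0.81 / 5.67×10⁻⁸]^(1/4) = (3.81×10¹¹)^(1/4) = 786 K.

T_ss ≈ 786 K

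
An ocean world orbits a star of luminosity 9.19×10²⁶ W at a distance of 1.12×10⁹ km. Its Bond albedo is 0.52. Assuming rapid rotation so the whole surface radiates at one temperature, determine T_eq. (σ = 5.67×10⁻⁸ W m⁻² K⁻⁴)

T_eq ≈ 105 K

d = 1.12×10⁹ km = 1.12×10¹² m.
Flux: S = L/(4πd²) = 9.19×10²⁶/(4π×(1.12×10¹²)²) = 58.3 W m⁻².
Energy balance: absorbed = emitted ⇒ πR²·S(1−A) = 4πR²·σT_eq⁴, so T_eq⁴ = S(1−A)/(4σ).
T_eq = [58.3 × 0.48 / (4 × 5.67×10⁻⁸)]^(1/4) = (1.23×10⁸)^(1/4) = 105 K.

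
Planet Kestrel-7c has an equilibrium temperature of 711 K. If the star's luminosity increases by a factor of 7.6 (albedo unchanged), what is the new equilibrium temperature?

T_eq ∝ L^(1/4) · d^(−1/2).
T′ = 711 × 7.6^(1/4) = 1180 K.

T_eq ≈ 1180 K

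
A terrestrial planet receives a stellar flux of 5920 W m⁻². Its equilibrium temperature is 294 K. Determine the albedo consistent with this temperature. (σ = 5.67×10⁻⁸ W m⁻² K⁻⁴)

From T_eq⁴ = S(1−A)/(4σ): 1−A = 4σT_eq⁴/S.
1−A = 4 × 5.67×10⁻⁸ × (294)⁴ / 5920 = 0.286.

A ≈ 0.71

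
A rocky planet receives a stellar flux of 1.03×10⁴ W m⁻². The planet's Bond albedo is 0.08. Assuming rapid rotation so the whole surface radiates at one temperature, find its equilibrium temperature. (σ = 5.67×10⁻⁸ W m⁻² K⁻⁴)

Energy balance: absorbed = emitted ⇒ πR²·S(1−A) = 4πR²·σT_eq⁴, so T_eq⁴ = S(1−A)/(4σ).
T_eq = [1.03×10⁴ × 0.92 / (4 × 5.67×10⁻⁸)]^(1/4) = (4.18×10¹⁰)^(1/4) = 452 K.

T_eq ≈ 452 K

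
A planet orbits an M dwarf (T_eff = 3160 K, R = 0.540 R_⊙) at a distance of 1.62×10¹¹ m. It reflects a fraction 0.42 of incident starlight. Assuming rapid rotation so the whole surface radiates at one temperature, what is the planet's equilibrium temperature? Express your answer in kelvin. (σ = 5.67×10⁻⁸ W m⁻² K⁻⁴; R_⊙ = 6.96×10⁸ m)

T_eq ≈ 93.9 K

R_⋆ = 0.540 × 6.96×10⁸ = 3.76×10⁸ m.
L = 4πR_⋆²σT_⋆⁴ = 4π(3.76×10⁸)² × 5.67×10⁻⁸ × (3160)⁴ = 1.00×10²⁵ W.
S = L/(4πd²) = 30.4 W m⁻².
Energy balance: absorbed = emitted ⇒ πR²·S(1−A) = 4πR²·σT_eq⁴, so T_eq⁴ = S(1−A)/(4σ).
T_eq = [30.4 × 0.58 / (4 × 5.67×10⁻⁸)]^(1/4) = (7.78×10⁷)^(1/4) = 93.9 K.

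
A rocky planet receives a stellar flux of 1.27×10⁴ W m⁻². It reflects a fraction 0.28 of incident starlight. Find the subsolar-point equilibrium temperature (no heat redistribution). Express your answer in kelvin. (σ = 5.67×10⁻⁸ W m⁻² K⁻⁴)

At the subsolar point the surface absorbs S(1−A) and emits σT⁴ per unit area — no factor of 4, since only the local patch is in balance.
T = [1.27×10⁴ × 0.72 / 5.67×10⁻⁸]^(1/4) = (1.61×10¹¹)^(1/4) = 634 K.

T_ss ≈ 634 K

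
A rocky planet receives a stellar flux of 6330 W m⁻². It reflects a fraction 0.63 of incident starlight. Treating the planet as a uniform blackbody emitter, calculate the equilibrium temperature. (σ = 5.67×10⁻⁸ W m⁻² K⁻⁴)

T_eq ≈ 319 K

Energy balance: absorbed = emitted ⇒ πR²·S(1−A) = 4πR²·σT_eq⁴, so T_eq⁴ = S(1−A)/(4σ).
T_eq = [6330 × 0.37 / (4 × 5.67×10⁻⁸)]^(1/4) = (1.03×10¹⁰)^(1/4) = 319 K.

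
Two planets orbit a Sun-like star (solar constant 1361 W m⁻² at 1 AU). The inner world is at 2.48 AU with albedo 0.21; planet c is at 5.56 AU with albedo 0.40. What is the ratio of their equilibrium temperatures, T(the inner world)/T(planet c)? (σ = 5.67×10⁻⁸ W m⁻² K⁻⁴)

T_eq = [S₀(1−A)/(4σd²)]^(1/4), so T ∝ (1−A)^(1/4) / √d.
T₁ = [1361×0.79/(4×5.67×10⁻⁸×2.48²)]^(1/4) = 166.62 K.
T₂ = [1361×0.60/(4×5.67×10⁻⁸×5.56²)]^(1/4) = 103.89 K.

T₁/T₂ ≈ 1.604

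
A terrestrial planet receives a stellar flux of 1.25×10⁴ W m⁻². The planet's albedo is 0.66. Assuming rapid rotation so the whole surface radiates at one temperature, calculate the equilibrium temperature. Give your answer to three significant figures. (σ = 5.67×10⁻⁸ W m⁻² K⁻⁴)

T_eq ≈ 370 K

Energy balance: absorbed = emitted ⇒ πR²·S(1−A) = 4πR²·σT_eq⁴, so T_eq⁴ = S(1−A)/(4σ).
T_eq = [1.25×10⁴ × 0.34 / (4 × 5.67×10⁻⁸)]^(1/4) = (1.87×10¹⁰)^(1/4) = 370 K.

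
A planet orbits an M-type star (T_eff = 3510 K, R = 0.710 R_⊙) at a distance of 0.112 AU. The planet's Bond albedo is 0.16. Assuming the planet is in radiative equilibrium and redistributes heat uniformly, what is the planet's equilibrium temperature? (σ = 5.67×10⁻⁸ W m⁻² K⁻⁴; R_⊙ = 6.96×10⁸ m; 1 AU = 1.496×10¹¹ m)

R_⋆ = 0.710 × 6.96×10⁸ = 4.94×10⁸ m.
d = 0.112 AU = 1.68×10¹⁰ m.
L = 4πR_⋆²σT_⋆⁴ = 4π(4.94×10⁸)² × 5.67×10⁻⁸ × (3510)⁴ = 2.64×10²⁵ W.
S = L/(4πd²) = 7490 W m⁻².
Energy balance: absorbed = emitted ⇒ πR²·S(1−A) = 4πR²·σT_eq⁴, so T_eq⁴ = S(1−A)/(4σ).
T_eq = [7490 × 0.84 / (4 × 5.67×10⁻⁸)]^(1/4) = (2.77×10¹⁰)^(1/4) = 408 K.

T_eq ≈ 408 K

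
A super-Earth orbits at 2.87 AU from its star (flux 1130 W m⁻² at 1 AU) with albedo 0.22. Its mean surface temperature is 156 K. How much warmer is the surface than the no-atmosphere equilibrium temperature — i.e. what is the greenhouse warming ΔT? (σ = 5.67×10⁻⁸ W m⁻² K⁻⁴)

ΔT ≈ 8.6 K

S = 1130/2.87² = 137.2 W m⁻².
T_eq = [S(1−A)/(4σ)]^(1/4) = [137.2×0.78/(4×5.67×10⁻⁸)]^(1/4) = 147.4 K.
ΔT = T_surf − T_eq = 156 − 147.4.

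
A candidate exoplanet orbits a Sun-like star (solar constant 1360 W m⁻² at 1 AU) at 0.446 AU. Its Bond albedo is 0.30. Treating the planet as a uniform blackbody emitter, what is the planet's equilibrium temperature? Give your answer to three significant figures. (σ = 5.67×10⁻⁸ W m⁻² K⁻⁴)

Flux at 0.446 AU: S = 1360/0.446² = 6840 W m⁻².
Energy balance: absorbed = emitted ⇒ πR²·S(1−A) = 4πR²·σT_eq⁴, so T_eq⁴ = S(1−A)/(4σ).
T_eq = [6840 × 0.70 / (4 × 5.67×10⁻⁸)]^(1/4) = (2.11×10¹⁰)^(1/4) = 381 K.

T_eq ≈ 381 K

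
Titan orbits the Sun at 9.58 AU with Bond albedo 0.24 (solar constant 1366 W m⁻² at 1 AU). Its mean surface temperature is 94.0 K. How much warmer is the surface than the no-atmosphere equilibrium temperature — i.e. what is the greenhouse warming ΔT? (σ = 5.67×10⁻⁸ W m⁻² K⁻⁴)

ΔT ≈ 10.0 K

S = 1366/9.58² = 14.88 W m⁻².
T_eq = [S(1−A)/(4σ)]^(1/4) = [14.88×0.76/(4×5.67×10⁻⁸)]^(1/4) = 84.0 K.
ΔT = T_surf − T_eq = 94 − 84.0.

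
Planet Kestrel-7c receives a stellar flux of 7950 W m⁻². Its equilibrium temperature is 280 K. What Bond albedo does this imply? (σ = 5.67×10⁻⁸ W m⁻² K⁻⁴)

From T_eq⁴ = S(1−A)/(4σ): 1−A = 4σT_eq⁴/S.
1−A = 4 × 5.67×10⁻⁸ × (280)⁴ / 7950 = 0.175.

A ≈ 0.82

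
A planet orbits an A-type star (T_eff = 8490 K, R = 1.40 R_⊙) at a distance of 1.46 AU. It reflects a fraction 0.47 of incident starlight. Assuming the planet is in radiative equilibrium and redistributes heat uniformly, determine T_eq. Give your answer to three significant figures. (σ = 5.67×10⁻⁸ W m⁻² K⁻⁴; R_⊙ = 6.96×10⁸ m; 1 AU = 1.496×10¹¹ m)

T_eq ≈ 342 K

R_⋆ = 1.40 × 6.96×10⁸ = 9.74×10⁸ m.
d = 1.46 AU = 2.18×10¹¹ m.
L = 4πR_⋆²σT_⋆⁴ = 4π(9.74×10⁸)² × 5.67×10⁻⁸ × (8490)⁴ = 3.51×10²⁷ W.
S = L/(4πd²) = 5860 W m⁻².
Energy balance: absorbed = emitted ⇒ πR²·S(1−A) = 4πR²·σT_eq⁴, so T_eq⁴ = S(1−A)/(4σ).
T_eq = [5860 × 0.53 / (4 × 5.67×10⁻⁸)]^(1/4) = (1.37×10¹⁰)^(1/4) = 342 K.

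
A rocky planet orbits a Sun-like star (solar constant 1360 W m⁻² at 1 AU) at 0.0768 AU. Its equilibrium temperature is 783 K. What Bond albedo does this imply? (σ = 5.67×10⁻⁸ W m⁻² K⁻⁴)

A ≈ 0.63

Flux at 0.0768 AU: S = 1360/0.0768² = 2.31×10⁵ W m⁻².
From T_eq⁴ = S(1−A)/(4σ): 1−A = 4σT_eq⁴/S.
1−A = 4 × 5.67×10⁻⁸ × (783)⁴ / 2.31×10⁵ = 0.370.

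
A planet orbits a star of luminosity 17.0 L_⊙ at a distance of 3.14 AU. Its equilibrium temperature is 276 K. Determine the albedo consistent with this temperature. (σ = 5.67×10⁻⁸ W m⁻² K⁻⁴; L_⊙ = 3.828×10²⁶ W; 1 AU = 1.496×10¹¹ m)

A ≈ 0.44

d = 3.14 AU = 4.70×10¹¹ m.
L = 17.0 × 3.828×10²⁶ = 6.51×10²⁷ W.
Flux: S = L/(4πd²) = 6.51×10²⁷/(4π×(4.70×10¹¹)²) = 2350 W m⁻².
From T_eq⁴ = S(1−A)/(4σ): 1−A = 4σT_eq⁴/S.
1−A = 4 × 5.67×10⁻⁸ × (276)⁴ / 2350 = 0.561.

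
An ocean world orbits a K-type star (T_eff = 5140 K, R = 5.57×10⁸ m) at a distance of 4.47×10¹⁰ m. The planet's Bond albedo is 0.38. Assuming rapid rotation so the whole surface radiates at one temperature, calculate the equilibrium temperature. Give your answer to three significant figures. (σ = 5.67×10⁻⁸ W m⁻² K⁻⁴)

L = 4πR_⋆²σT_⋆⁴ = 4π(5.57×10⁸)² × 5.67×10⁻⁸ × (5140)⁴ = 1.54×10²⁶ W.
S = L/(4πd²) = 6150 W m⁻².
Energy balance: absorbed = emitted ⇒ πR²·S(1−A) = 4πR²·σT_eq⁴, so T_eq⁴ = S(1−A)/(4σ).
T_eq = [6150 × 0.62 / (4 × 5.67×10⁻⁸)]^(1/4) = (1.68×10¹⁰)^(1/4) = 360 K.

T_eq ≈ 360 K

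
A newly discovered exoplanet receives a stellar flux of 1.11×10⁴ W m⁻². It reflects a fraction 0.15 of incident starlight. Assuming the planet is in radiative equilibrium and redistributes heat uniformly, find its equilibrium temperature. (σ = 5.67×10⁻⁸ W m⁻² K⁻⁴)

Energy balance: absorbed = emitted ⇒ πR²·S(1−A) = 4πR²·σT_eq⁴, so T_eq⁴ = S(1−A)/(4σ).
T_eq = [1.11×10⁴ × 0.85 / (4 × 5.67×10⁻⁸)]^(1/4) = (4.16×10¹⁰)^(1/4) = 452 K.

T_eq ≈ 452 K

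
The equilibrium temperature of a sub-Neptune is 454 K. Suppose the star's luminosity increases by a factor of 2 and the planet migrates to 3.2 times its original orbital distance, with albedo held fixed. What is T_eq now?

T_eq ≈ 302 K

T_eq ∝ L^(1/4) · d^(−1/2).
T′ = 454 × 2^(1/4) / 3.2^(1/2) = 302 K.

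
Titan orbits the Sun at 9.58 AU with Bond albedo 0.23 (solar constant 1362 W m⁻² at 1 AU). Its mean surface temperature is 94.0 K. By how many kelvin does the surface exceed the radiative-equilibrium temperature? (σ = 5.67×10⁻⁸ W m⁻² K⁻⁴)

S = 1362/9.58² = 14.84 W m⁻².
T_eq = [S(1−A)/(4σ)]^(1/4) = [14.84×0.77/(4×5.67×10⁻⁸)]^(1/4) = 84.3 K.
ΔT = T_surf − T_eq = 94 − 84.3.

ΔT ≈ 9.7 K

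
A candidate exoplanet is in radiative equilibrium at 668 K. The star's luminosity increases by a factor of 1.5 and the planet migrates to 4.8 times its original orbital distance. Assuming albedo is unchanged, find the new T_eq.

T_eq ∝ L^(1/4) · d^(−1/2).
T′ = 668 × 1.5^(1/4) / 4.8^(1/2) = 337 K.

T_eq ≈ 337 K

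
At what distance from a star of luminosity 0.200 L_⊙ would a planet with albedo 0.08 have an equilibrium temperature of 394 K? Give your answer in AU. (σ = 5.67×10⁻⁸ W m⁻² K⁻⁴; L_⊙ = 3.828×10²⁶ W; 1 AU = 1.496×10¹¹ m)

d ≈ 0.214 AU

L = 0.200 × 3.828×10²⁶ = 7.66×10²⁵ W.
From T_eq⁴ = L(1−A)/(16πσd²): d = √[L(1−A)/(16πσT_eq⁴)].
d = √[7.66×10²⁵ × 0.92 / (16π × 5.67×10⁻⁸ × (394)⁴)] = 3.20×10¹⁰ m = 0.214 AU.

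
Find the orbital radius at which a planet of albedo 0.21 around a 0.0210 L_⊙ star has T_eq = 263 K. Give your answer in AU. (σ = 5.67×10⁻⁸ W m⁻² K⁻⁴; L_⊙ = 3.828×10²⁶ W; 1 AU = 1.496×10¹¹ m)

d ≈ 0.144 AU

L = 0.0210 × 3.828×10²⁶ = 8.04×10²⁴ W.
From T_eq⁴ = L(1−A)/(16πσd²): d = √[L(1−A)/(16πσT_eq⁴)].
d = √[8.04×10²⁴ × 0.79 / (16π × 5.67×10⁻⁸ × (263)⁴)] = 2.16×10¹⁰ m = 0.144 AU.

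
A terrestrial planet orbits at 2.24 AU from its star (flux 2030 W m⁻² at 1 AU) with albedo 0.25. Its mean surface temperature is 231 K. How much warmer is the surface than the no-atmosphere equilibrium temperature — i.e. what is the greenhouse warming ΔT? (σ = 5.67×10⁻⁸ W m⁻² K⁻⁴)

ΔT ≈ 39.7 K

S = 2030/2.24² = 404.6 W m⁻².
T_eq = [S(1−A)/(4σ)]^(1/4) = [404.6×0.75/(4×5.67×10⁻⁸)]^(1/4) = 191.3 K.
ΔT = T_surf − T_eq = 231 − 191.3.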